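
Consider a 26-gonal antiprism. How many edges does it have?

An antiprism on an n-gon has two n-gon caps and 2n triangles: V = 2·26 = 52, E = 4·26 = 104, F = 2·26 + 2 = 54.

104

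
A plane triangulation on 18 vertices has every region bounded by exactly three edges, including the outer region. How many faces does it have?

In a plane triangulation 3F = 2E and V − E + F = 2, so F = 2V − 4 = 2·18 − 4 = 32.

32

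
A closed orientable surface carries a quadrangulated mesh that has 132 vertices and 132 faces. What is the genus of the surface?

1

Every face is a square, so 2E = 4·132 = 528, giving E = 264.
χ = V − E + F = 132 − 264 + 132 = 0.
For a closed orientable surface χ = 2 − 2g, so g = (2 − (0))/2 = 1.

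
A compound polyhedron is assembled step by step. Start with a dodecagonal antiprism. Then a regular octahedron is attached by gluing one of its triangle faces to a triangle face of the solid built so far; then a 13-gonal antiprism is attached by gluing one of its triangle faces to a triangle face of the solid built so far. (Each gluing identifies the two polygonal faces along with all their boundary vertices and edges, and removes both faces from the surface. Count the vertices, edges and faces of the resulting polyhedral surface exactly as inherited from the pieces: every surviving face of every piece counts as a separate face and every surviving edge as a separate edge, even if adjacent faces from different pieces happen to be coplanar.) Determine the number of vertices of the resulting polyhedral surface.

A dodecagonal antiprism: V=24, E=48, F=26.
Attach a regular octahedron (V=6, E=12, F=8) along a 3-gon: merge 3 vertices and 3 edges, delete both glued faces → V=27, E=57, F=32.
Attach a 13-gonal antiprism (V=26, E=52, F=28) along a 3-gon: merge 3 vertices and 3 edges, delete both glued faces → V=50, E=106, F=58.
Check: V − E + F = 50 − 106 + 58 = 2.

50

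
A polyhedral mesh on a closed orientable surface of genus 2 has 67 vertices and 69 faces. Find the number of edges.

For a closed orientable surface of genus 2, χ = 2 − 2·2 = -2.
E = V + F − (-2) = 67 + 69 − (-2) = 138.

138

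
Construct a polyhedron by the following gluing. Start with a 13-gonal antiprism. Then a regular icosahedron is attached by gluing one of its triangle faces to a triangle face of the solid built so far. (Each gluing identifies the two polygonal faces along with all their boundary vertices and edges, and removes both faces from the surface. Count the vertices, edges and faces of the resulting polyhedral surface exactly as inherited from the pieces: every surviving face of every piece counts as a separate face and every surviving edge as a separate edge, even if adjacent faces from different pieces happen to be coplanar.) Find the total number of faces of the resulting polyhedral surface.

A 13-gonal antiprism: V=26, E=52, F=28.
Attach a regular icosahedron (V=12, E=30, F=20) along a 3-gon: merge 3 vertices and 3 edges, delete both glued faces → V=35, E=79, F=46.
Check: V − E + F = 35 − 79 + 46 = 2.

46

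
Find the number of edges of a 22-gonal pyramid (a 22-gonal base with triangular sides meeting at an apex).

44

A pyramid on an n-gon base has one n-gon and n triangles: V = 22 + 1 = 23, E = 2·22 = 44, F = 22 + 1 = 23.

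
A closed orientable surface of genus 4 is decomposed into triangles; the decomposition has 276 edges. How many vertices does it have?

χ = 2 − 2·4 = -6, and every face is a triangle so 3F = 2E.
F = 2E/3 = 184. Then V = -6 + E − F = -6 + 276 − 184 = 86.

86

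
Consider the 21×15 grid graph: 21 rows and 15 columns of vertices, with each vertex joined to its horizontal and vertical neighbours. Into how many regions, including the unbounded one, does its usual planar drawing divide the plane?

281

The grid has V = 21·15 = 315 vertices and E = 21·14 + 15·20 = 594 edges.
F = 2 − V + E = 2 − 315 + 594 = 281.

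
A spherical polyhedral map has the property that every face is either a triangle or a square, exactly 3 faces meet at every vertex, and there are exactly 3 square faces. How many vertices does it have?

6

Let x be the number of triangles; then F = 3 + x.
Edge–face incidences: 2E = 4·3 + 3·x = 12 + 3x.
Every vertex has degree 3, so 3V = 2E.
Euler: V − E + F = 2 ⇒ (2E)/3 − E + (3 + x) = 2.
Multiply by 6: 2·(2E) − 3·(2E) + 6·(3 + x) = 12, i.e. 18 + 6x − (12 + 3x) = 12.
Collecting terms: 3x + 6 = 12, so 3x = 6, so x = 2.
Then 2E = 12 + 3·2 = 18, so E = 9, V = 2E/3 = 6, F = 3 + 2 = 5.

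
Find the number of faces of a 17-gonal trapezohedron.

34

The n-trapezohedron (dual of the n-antiprism) has V = 2·17 + 2 = 36, E = 4·17 = 68, F = 2·17 = 34.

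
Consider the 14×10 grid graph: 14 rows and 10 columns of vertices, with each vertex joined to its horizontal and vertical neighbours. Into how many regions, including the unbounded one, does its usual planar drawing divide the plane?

The grid has V = 14·10 = 140 vertices and E = 14·9 + 10·13 = 256 edges.
F = 2 − V + E = 2 − 140 + 256 = 118.

118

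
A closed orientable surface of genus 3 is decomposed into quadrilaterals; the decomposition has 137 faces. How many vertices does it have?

133

χ = 2 − 2·3 = -4, and every face is a square so 4F = 2E.
E = 4·137/2 = 274. Then V = -4 + E − F = -4 + 274 − 137 = 133.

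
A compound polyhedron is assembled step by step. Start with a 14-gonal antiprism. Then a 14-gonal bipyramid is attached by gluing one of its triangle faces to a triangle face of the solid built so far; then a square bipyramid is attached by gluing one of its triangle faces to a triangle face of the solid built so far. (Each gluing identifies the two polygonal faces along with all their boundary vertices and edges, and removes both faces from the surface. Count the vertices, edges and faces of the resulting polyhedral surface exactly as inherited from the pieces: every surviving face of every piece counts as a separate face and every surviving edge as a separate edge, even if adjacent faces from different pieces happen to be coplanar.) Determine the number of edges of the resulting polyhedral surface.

A 14-gonal antiprism: V=28, E=56, F=30.
Attach a 14-gonal bipyramid (V=16, E=42, F=28) along a 3-gon: merge 3 vertices and 3 edges, delete both glued faces → V=41, E=95, F=56.
Attach a square bipyramid (V=6, E=12, F=8) along a 3-gon: merge 3 vertices and 3 edges, delete both glued faces → V=44, E=104, F=62.
Check: V − E + F = 44 − 104 + 62 = 2.

104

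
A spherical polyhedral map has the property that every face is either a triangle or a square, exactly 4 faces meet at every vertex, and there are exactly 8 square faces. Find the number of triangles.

8

Let x be the number of triangles; then F = 8 + x.
Edge–face incidences: 2E = 4·8 + 3·x = 32 + 3x.
Every vertex has degree 4, so 4V = 2E.
Euler: V − E + F = 2 ⇒ (2E)/4 − E + (8 + x) = 2.
Multiply by 8: 2·(2E) − 4·(2E) + 8·(8 + x) = 16, i.e. 64 + 8x − 2·(32 + 3x) = 16.
Collecting terms: 2x = 16, so x = 8.
Then 2E = 32 + 3·8 = 56, so E = 28, V = 2E/4 = 14, F = 8 + 8 = 16.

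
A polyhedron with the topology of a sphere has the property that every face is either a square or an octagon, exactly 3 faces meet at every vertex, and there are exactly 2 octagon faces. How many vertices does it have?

16

Let x be the number of squares; then F = 2 + x.
Edge–face incidences: 2E = 8·2 + 4·x = 16 + 4x.
Every vertex has degree 3, so 3V = 2E.
Euler: V − E + F = 2 ⇒ (2E)/3 − E + (2 + x) = 2.
Multiply by 6: 2·(2E) − 3·(2E) + 6·(2 + x) = 12, i.e. 12 + 6x − (16 + 4x) = 12.
Collecting terms: 2x − 4 = 12, so 2x = 16, so x = 8.
Then 2E = 16 + 4·8 = 48, so E = 24, V = 2E/3 = 16, F = 2 + 8 = 10.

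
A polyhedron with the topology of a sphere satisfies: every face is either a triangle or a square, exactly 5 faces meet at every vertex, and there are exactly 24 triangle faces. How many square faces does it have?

2

Let x be the number of squares; then F = 24 + x.
Edge–face incidences: 2E = 3·24 + 4·x = 72 + 4x.
Every vertex has degree 5, so 5V = 2E.
Euler: V − E + F = 2 ⇒ (2E)/5 − E + (24 + x) = 2.
Multiply by 10: 2·(2E) − 5·(2E) + 10·(24 + x) = 20, i.e. 240 + 10x − 3·(72 + 4x) = 20.
Collecting terms: −2x + 24 = 20, so −2x = −4, so x = 2.
Then 2E = 72 + 4·2 = 80, so E = 40, V = 2E/5 = 16, F = 24 + 2 = 26.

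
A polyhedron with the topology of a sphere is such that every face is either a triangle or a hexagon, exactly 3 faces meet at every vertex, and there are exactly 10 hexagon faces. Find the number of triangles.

4

Let x be the number of triangles; then F = 10 + x.
Edge–face incidences: 2E = 6·10 + 3·x = 60 + 3x.
Every vertex has degree 3, so 3V = 2E.
Euler: V − E + F = 2 ⇒ (2E)/3 − E + (10 + x) = 2.
Multiply by 6: 2·(2E) − 3·(2E) + 6·(10 + x) = 12, i.e. 60 + 6x − (60 + 3x) = 12.
Collecting terms: 3x = 12, so x = 4.
Then 2E = 60 + 3·4 = 72, so E = 36, V = 2E/3 = 24, F = 10 + 4 = 14.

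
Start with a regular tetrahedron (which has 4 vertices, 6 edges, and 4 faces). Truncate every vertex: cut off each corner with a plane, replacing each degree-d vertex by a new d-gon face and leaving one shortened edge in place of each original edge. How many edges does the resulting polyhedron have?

18

Truncation replaces each original edge-end by a new vertex, so V′ = 2E = 12.
Each original edge survives, and each old vertex of degree d contributes d new edges; summing degrees gives Σd = 2E, so E′ = E + 2E = 3E = 18.
Each original face survives and each original vertex becomes one new face: F′ = F + V = 8.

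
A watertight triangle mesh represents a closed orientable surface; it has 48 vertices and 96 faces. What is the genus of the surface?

1

Every face is a triangle, so 2E = 3·96 = 288, giving E = 144.
χ = V − E + F = 48 − 144 + 96 = 0.
For a closed orientable surface χ = 2 − 2g, so g = (2 − (0))/2 = 1.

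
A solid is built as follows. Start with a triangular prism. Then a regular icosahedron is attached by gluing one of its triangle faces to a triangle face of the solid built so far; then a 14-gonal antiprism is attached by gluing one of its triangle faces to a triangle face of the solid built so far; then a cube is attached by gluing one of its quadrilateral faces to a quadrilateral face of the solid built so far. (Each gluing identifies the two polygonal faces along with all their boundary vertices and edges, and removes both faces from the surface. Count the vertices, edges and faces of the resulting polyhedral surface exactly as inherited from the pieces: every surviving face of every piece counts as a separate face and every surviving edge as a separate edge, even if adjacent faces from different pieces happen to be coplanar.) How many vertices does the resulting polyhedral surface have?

A triangular prism: V=6, E=9, F=5.
Attach a regular icosahedron (V=12, E=30, F=20) along a 3-gon: merge 3 vertices and 3 edges, delete both glued faces → V=15, E=36, F=23.
Attach a 14-gonal antiprism (V=28, E=56, F=30) along a 3-gon: merge 3 vertices and 3 edges, delete both glued faces → V=40, E=89, F=51.
Attach a cube (V=8, E=12, F=6) along a 4-gon: merge 4 vertices and 4 edges, delete both glued faces → V=44, E=97, F=55.
Check: V − E + F = 44 − 97 + 55 = 2.

44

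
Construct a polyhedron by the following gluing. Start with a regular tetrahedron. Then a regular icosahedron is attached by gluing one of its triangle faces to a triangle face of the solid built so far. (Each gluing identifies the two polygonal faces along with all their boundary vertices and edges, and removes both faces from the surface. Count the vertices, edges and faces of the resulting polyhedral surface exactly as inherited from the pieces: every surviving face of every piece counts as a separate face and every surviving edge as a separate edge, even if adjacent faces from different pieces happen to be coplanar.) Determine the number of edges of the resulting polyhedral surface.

33

A regular tetrahedron: V=4, E=6, F=4.
Attach a regular icosahedron (V=12, E=30, F=20) along a 3-gon: merge 3 vertices and 3 edges, delete both glued faces → V=13, E=33, F=22.
Check: V − E + F = 13 − 33 + 22 = 2.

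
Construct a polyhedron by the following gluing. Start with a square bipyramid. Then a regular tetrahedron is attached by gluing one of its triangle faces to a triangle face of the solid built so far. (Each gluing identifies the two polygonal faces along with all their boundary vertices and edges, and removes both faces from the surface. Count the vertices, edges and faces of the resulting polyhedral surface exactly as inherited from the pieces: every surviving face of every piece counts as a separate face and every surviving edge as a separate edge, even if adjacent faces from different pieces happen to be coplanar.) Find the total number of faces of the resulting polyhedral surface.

A square bipyramid: V=6, E=12, F=8.
Attach a regular tetrahedron (V=4, E=6, F=4) along a 3-gon: merge 3 vertices and 3 edges, delete both glued faces → V=7, E=15, F=10.
Check: V − E + F = 7 − 15 + 10 = 2.

10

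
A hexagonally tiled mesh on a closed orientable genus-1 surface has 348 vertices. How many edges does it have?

χ = 2 − 2·1 = 0, and every face is a hexagon so 6F = 2E.
V − E + F = 0 with E = 6F/2 gives 348 − (6/2 − 1)·F = 0, so F = 174 and E = 522.

522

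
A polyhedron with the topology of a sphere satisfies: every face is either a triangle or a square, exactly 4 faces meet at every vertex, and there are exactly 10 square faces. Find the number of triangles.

8

Let x be the number of triangles; then F = 10 + x.
Edge–face incidences: 2E = 4·10 + 3·x = 40 + 3x.
Every vertex has degree 4, so 4V = 2E.
Euler: V − E + F = 2 ⇒ (2E)/4 − E + (10 + x) = 2.
Multiply by 8: 2·(2E) − 4·(2E) + 8·(10 + x) = 16, i.e. 80 + 8x − 2·(40 + 3x) = 16.
Collecting terms: 2x = 16, so x = 8.
Then 2E = 40 + 3·8 = 64, so E = 32, V = 2E/4 = 16, F = 10 + 8 = 18.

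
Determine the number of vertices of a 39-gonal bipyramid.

41

A bipyramid over an n-gon has 2n triangular faces and n + 2 vertices: V = 39 + 2 = 41, E = 3·39 = 117, F = 2·39 = 78.
Check: V − E + F = 41 − 117 + 78 = 2.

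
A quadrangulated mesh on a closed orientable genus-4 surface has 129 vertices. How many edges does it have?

χ = 2 − 2·4 = -6, and every face is a square so 4F = 2E.
V − E + F = -6 with E = 4F/2 gives 129 − (4/2 − 1)·F = -6, so F = 135 and E = 270.

270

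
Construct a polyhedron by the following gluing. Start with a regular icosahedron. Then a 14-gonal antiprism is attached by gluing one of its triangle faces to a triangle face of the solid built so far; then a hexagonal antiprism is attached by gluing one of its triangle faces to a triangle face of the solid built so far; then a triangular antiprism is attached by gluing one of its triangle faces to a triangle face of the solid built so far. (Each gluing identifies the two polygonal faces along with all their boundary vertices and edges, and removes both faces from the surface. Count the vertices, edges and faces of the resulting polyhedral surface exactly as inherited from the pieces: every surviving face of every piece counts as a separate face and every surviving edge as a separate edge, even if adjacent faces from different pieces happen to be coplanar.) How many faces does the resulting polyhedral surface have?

A regular icosahedron: V=12, E=30, F=20.
Attach a 14-gonal antiprism (V=28, E=56, F=30) along a 3-gon: merge 3 vertices and 3 edges, delete both glued faces → V=37, E=83, F=48.
Attach a hexagonal antiprism (V=12, E=24, F=14) along a 3-gon: merge 3 vertices and 3 edges, delete both glued faces → V=46, E=104, F=60.
Attach a triangular antiprism (V=6, E=12, F=8) along a 3-gon: merge 3 vertices and 3 edges, delete both glued faces → V=49, E=113, F=66.
Check: V − E + F = 49 − 113 + 66 = 2.

66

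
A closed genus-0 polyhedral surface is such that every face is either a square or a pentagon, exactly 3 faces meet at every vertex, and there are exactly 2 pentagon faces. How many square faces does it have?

Let x be the number of squares; then F = 2 + x.
Edge–face incidences: 2E = 5·2 + 4·x = 10 + 4x.
Every vertex has degree 3, so 3V = 2E.
Euler: V − E + F = 2 ⇒ (2E)/3 − E + (2 + x) = 2.
Multiply by 6: 2·(2E) − 3·(2E) + 6·(2 + x) = 12, i.e. 12 + 6x − (10 + 4x) = 12.
Collecting terms: 2x + 2 = 12, so 2x = 10, so x = 5.
Then 2E = 10 + 4·5 = 30, so E = 15, V = 2E/3 = 10, F = 2 + 5 = 7.

5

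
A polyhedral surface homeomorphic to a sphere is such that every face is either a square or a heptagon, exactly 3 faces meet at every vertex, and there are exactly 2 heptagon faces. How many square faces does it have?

7

Let x be the number of squares; then F = 2 + x.
Edge–face incidences: 2E = 7·2 + 4·x = 14 + 4x.
Every vertex has degree 3, so 3V = 2E.
Euler: V − E + F = 2 ⇒ (2E)/3 − E + (2 + x) = 2.
Multiply by 6: 2·(2E) − 3·(2E) + 6·(2 + x) = 12, i.e. 12 + 6x − (14 + 4x) = 12.
Collecting terms: 2x − 2 = 12, so 2x = 14, so x = 7.
Then 2E = 14 + 4·7 = 42, so E = 21, V = 2E/3 = 14, F = 2 + 7 = 9.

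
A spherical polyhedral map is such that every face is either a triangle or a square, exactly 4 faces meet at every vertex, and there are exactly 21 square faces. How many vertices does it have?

27

Let x be the number of triangles; then F = 21 + x.
Edge–face incidences: 2E = 4·21 + 3·x = 84 + 3x.
Every vertex has degree 4, so 4V = 2E.
Euler: V − E + F = 2 ⇒ (2E)/4 − E + (21 + x) = 2.
Multiply by 8: 2·(2E) − 4·(2E) + 8·(21 + x) = 16, i.e. 168 + 8x − 2·(84 + 3x) = 16.
Collecting terms: 2x = 16, so x = 8.
Then 2E = 84 + 3·8 = 108, so E = 54, V = 2E/4 = 27, F = 21 + 8 = 29.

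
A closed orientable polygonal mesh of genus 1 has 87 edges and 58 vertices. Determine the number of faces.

For a closed orientable surface of genus 1, χ = 2 − 2·1 = 0.
F = 0 − V + E = 0 − 58 + 87 = 29.

29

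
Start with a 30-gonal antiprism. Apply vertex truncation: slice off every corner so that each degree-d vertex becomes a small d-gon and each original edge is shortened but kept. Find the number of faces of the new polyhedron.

122

The base solid has V = 60, E = 120, F = 62.
Truncation replaces each original edge-end by a new vertex, so V′ = 2E = 240.
Each original edge survives, and each old vertex of degree d contributes d new edges; summing degrees gives Σd = 2E, so E′ = E + 2E = 3E = 360.
Each original face survives and each original vertex becomes one new face: F′ = F + V = 122.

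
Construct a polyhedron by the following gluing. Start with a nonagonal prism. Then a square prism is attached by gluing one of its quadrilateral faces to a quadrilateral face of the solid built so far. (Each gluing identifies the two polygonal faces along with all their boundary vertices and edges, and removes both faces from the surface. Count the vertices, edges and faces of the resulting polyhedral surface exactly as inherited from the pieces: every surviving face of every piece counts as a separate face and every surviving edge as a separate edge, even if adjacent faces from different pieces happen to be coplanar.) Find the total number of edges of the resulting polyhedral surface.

35

A nonagonal prism: V=18, E=27, F=11.
Attach a square prism (V=8, E=12, F=6) along a 4-gon: merge 4 vertices and 4 edges, delete both glued faces → V=22, E=35, F=15.
Check: V − E + F = 22 − 35 + 15 = 2.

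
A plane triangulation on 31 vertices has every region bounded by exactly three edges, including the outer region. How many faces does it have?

58

In a plane triangulation 3F = 2E and V − E + F = 2, so F = 2V − 4 = 2·31 − 4 = 58.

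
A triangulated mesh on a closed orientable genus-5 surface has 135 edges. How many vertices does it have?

37

χ = 2 − 2·5 = -8, and every face is a triangle so 3F = 2E.
F = 2E/3 = 90. Then V = -8 + E − F = -8 + 135 − 90 = 37.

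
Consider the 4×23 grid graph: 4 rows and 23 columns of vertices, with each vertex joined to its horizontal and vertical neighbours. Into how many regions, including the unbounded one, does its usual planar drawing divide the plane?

The grid has V = 4·23 = 92 vertices and E = 4·22 + 23·3 = 157 edges.
F = 2 − V + E = 2 − 92 + 157 = 67.

67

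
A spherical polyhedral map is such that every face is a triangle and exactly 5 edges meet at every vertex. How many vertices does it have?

Each face has 3 edges and each edge borders two faces, so 2E = 3F.
Each vertex has degree 5, so 5V = 2E and hence V = 3F/5.
Euler: V − E + F = 2 ⇒ (3F/5) − (3F/2) + F = 2.
Multiply by 10: (6 − 15 + 10)F = 20, i.e. 1F = 20.
So F = 20, E = 3·20/2 = 30, V = 3·20/5 = 12.

12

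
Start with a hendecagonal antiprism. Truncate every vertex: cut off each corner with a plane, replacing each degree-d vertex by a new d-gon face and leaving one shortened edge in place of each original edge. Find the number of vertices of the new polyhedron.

88

The base solid has V = 22, E = 44, F = 24.
Truncation replaces each original edge-end by a new vertex, so V′ = 2E = 88.
Each original edge survives, and each old vertex of degree d contributes d new edges; summing degrees gives Σd = 2E, so E′ = E + 2E = 3E = 132.
Each original face survives and each original vertex becomes one new face: F′ = F + V = 46.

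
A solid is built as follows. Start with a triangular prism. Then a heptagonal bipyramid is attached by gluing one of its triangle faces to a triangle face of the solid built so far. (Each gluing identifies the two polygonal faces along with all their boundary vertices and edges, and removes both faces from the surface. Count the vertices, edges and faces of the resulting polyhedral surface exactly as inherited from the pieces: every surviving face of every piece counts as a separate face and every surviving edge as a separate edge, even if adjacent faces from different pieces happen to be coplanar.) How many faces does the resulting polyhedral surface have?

A triangular prism: V=6, E=9, F=5.
Attach a heptagonal bipyramid (V=9, E=21, F=14) along a 3-gon: merge 3 vertices and 3 edges, delete both glued faces → V=12, E=27, F=17.
Check: V − E + F = 12 − 27 + 17 = 2.

17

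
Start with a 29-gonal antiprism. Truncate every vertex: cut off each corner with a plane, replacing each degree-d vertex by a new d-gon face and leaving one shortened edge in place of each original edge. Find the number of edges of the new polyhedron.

The base solid has V = 58, E = 116, F = 60.
Truncation replaces each original edge-end by a new vertex, so V′ = 2E = 232.
Each original edge survives, and each old vertex of degree d contributes d new edges; summing degrees gives Σd = 2E, so E′ = E + 2E = 3E = 348.
Each original face survives and each original vertex becomes one new face: F′ = F + V = 118.

348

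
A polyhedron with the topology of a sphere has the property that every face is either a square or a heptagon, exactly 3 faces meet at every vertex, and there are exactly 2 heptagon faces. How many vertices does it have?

14

Let x be the number of squares; then F = 2 + x.
Edge–face incidences: 2E = 7·2 + 4·x = 14 + 4x.
Every vertex has degree 3, so 3V = 2E.
Euler: V − E + F = 2 ⇒ (2E)/3 − E + (2 + x) = 2.
Multiply by 6: 2·(2E) − 3·(2E) + 6·(2 + x) = 12, i.e. 12 + 6x − (14 + 4x) = 12.
Collecting terms: 2x − 2 = 12, so 2x = 14, so x = 7.
Then 2E = 14 + 4·7 = 42, so E = 21, V = 2E/3 = 14, F = 2 + 7 = 9.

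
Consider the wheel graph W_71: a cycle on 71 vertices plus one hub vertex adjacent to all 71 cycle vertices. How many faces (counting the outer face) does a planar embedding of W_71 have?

W_71 has V = 71 + 1 = 72 vertices and E = 2·71 = 142 edges.
By Euler's formula F = 2 − V + E = 2 − 72 + 142 = 72.

72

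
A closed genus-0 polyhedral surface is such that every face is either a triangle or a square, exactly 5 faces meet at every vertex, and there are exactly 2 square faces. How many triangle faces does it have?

Let x be the number of triangles; then F = 2 + x.
Edge–face incidences: 2E = 4·2 + 3·x = 8 + 3x.
Every vertex has degree 5, so 5V = 2E.
Euler: V − E + F = 2 ⇒ (2E)/5 − E + (2 + x) = 2.
Multiply by 10: 2·(2E) − 5·(2E) + 10·(2 + x) = 20, i.e. 20 + 10x − 3·(8 + 3x) = 20.
Collecting terms: x − 4 = 20, so x = 24.
Then 2E = 8 + 3·24 = 80, so E = 40, V = 2E/5 = 16, F = 2 + 24 = 26.

24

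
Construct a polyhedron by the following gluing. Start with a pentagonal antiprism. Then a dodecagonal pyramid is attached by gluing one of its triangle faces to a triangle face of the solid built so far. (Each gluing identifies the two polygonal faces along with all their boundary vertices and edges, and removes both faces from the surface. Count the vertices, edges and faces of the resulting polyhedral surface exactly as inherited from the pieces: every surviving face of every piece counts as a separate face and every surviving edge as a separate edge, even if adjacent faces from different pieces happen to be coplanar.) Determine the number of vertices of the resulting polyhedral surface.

20

A pentagonal antiprism: V=10, E=20, F=12.
Attach a dodecagonal pyramid (V=13, E=24, F=13) along a 3-gon: merge 3 vertices and 3 edges, delete both glued faces → V=20, E=41, F=23.
Check: V − E + F = 20 − 41 + 23 = 2.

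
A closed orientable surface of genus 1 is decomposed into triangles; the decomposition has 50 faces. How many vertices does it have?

25

χ = 2 − 2·1 = 0, and every face is a triangle so 3F = 2E.
E = 3·50/2 = 75. Then V = 0 + E − F = 0 + 75 − 50 = 25.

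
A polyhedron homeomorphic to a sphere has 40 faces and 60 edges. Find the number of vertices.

22

Here V − E + F = 2.
V = 2 + E − F = 2 + 60 − 40 = 22.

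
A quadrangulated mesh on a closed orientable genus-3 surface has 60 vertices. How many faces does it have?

χ = 2 − 2·3 = -4, and every face is a square so 4F = 2E.
V − E + F = -4 with E = 4F/2 gives 60 − (4/2 − 1)·F = -4, so F = 64 and E = 128.

64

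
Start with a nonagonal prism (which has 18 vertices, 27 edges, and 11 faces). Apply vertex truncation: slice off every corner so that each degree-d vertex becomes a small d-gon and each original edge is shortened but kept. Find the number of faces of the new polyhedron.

Truncation replaces each original edge-end by a new vertex, so V′ = 2E = 54.
Each original edge survives, and each old vertex of degree d contributes d new edges; summing degrees gives Σd = 2E, so E′ = E + 2E = 3E = 81.
Each original face survives and each original vertex becomes one new face: F′ = F + V = 29.

29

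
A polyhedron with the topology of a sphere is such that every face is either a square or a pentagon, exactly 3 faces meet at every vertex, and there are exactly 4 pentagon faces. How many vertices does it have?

Let x be the number of squares; then F = 4 + x.
Edge–face incidences: 2E = 5·4 + 4·x = 20 + 4x.
Every vertex has degree 3, so 3V = 2E.
Euler: V − E + F = 2 ⇒ (2E)/3 − E + (4 + x) = 2.
Multiply by 6: 2·(2E) − 3·(2E) + 6·(4 + x) = 12, i.e. 24 + 6x − (20 + 4x) = 12.
Collecting terms: 2x + 4 = 12, so 2x = 8, so x = 4.
Then 2E = 20 + 4·4 = 36, so E = 18, V = 2E/3 = 12, F = 4 + 4 = 8.

12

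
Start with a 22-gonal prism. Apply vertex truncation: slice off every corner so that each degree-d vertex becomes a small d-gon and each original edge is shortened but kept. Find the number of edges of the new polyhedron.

198

The base solid has V = 44, E = 66, F = 24.
Truncation replaces each original edge-end by a new vertex, so V′ = 2E = 132.
Each original edge survives, and each old vertex of degree d contributes d new edges; summing degrees gives Σd = 2E, so E′ = E + 2E = 3E = 198.
Each original face survives and each original vertex becomes one new face: F′ = F + V = 68.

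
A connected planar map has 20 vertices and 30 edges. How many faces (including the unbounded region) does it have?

Euler's formula for a connected plane graph: V − E + F = 2, so F = 2 − 20 + 30 = 12.

12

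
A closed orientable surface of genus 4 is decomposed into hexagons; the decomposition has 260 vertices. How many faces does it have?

χ = 2 − 2·4 = -6, and every face is a hexagon so 6F = 2E.
V − E + F = -6 with E = 6F/2 gives 260 − (6/2 − 1)·F = -6, so F = 133 and E = 399.

133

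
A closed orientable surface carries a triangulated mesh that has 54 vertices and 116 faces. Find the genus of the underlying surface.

3

Every face is a triangle, so 2E = 3·116 = 348, giving E = 174.
χ = V − E + F = 54 − 174 + 116 = -4.
For a closed orientable surface χ = 2 − 2g, so g = (2 − (-4))/2 = 3.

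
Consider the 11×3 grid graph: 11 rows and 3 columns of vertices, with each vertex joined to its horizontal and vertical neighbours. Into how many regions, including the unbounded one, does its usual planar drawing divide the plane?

The grid has V = 11·3 = 33 vertices and E = 11·2 + 3·10 = 52 edges.
F = 2 − V + E = 2 − 33 + 52 = 21.

21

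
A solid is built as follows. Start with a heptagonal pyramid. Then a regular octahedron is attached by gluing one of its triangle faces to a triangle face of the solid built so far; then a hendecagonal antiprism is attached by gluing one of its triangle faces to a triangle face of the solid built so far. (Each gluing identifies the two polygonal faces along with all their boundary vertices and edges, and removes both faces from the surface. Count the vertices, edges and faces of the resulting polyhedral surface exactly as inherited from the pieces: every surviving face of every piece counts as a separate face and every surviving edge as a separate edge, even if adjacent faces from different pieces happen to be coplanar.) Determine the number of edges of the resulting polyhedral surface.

A heptagonal pyramid: V=8, E=14, F=8.
Attach a regular octahedron (V=6, E=12, F=8) along a 3-gon: merge 3 vertices and 3 edges, delete both glued faces → V=11, E=23, F=14.
Attach a hendecagonal antiprism (V=22, E=44, F=24) along a 3-gon: merge 3 vertices and 3 edges, delete both glued faces → V=30, E=64, F=36.
Check: V − E + F = 30 − 64 + 36 = 2.

64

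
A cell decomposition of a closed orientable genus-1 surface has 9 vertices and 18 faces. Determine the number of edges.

For a closed orientable surface of genus 1, χ = 2 − 2·1 = 0.
E = V + F − (0) = 9 + 18 − (0) = 27.

27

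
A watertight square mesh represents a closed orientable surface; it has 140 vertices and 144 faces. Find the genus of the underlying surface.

3

Every face is a square, so 2E = 4·144 = 576, giving E = 288.
χ = V − E + F = 140 − 288 + 144 = -4.
For a closed orientable surface χ = 2 − 2g, so g = (2 − (-4))/2 = 3.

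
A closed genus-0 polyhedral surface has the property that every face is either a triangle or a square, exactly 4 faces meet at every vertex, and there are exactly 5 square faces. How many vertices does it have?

11

Let x be the number of triangles; then F = 5 + x.
Edge–face incidences: 2E = 4·5 + 3·x = 20 + 3x.
Every vertex has degree 4, so 4V = 2E.
Euler: V − E + F = 2 ⇒ (2E)/4 − E + (5 + x) = 2.
Multiply by 8: 2·(2E) − 4·(2E) + 8·(5 + x) = 16, i.e. 40 + 8x − 2·(20 + 3x) = 16.
Collecting terms: 2x = 16, so x = 8.
Then 2E = 20 + 3·8 = 44, so E = 22, V = 2E/4 = 11, F = 5 + 8 = 13.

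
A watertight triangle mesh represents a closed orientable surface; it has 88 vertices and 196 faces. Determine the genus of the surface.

Every face is a triangle, so 2E = 3·196 = 588, giving E = 294.
χ = V − E + F = 88 − 294 + 196 = -10.
For a closed orientable surface χ = 2 − 2g, so g = (2 − (-10))/2 = 6.

6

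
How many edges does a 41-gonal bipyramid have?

A bipyramid over an n-gon has 2n triangular faces and n + 2 vertices: V = 41 + 2 = 43, E = 3·41 = 123, F = 2·41 = 82.

123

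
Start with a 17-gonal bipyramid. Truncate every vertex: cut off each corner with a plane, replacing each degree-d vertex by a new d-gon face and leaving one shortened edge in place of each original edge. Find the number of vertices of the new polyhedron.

The base solid has V = 19, E = 51, F = 34.
Truncation replaces each original edge-end by a new vertex, so V′ = 2E = 102.
Each original edge survives, and each old vertex of degree d contributes d new edges; summing degrees gives Σd = 2E, so E′ = E + 2E = 3E = 153.
Each original face survives and each original vertex becomes one new face: F′ = F + V = 53.

102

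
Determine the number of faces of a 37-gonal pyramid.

38

A pyramid on an n-gon base has one n-gon and n triangles: V = 37 + 1 = 38, E = 2·37 = 74, F = 37 + 1 = 38.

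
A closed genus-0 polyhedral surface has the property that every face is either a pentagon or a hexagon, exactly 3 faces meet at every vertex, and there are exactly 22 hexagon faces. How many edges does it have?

Let x be the number of pentagons; then F = 22 + x.
Edge–face incidences: 2E = 6·22 + 5·x = 132 + 5x.
Every vertex has degree 3, so 3V = 2E.
Euler: V − E + F = 2 ⇒ (2E)/3 − E + (22 + x) = 2.
Multiply by 6: 2·(2E) − 3·(2E) + 6·(22 + x) = 12, i.e. 132 + 6x − (132 + 5x) = 12.
Collecting terms: x = 12.
Then 2E = 132 + 5·12 = 192, so E = 96, V = 2E/3 = 64, F = 22 + 12 = 34.

96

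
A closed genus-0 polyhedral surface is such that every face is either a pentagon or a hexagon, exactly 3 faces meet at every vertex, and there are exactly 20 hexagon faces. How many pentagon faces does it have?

12

Let x be the number of pentagons; then F = 20 + x.
Edge–face incidences: 2E = 6·20 + 5·x = 120 + 5x.
Every vertex has degree 3, so 3V = 2E.
Euler: V − E + F = 2 ⇒ (2E)/3 − E + (20 + x) = 2.
Multiply by 6: 2·(2E) − 3·(2E) + 6·(20 + x) = 12, i.e. 120 + 6x − (120 + 5x) = 12.
Collecting terms: x = 12.
Then 2E = 120 + 5·12 = 180, so E = 90, V = 2E/3 = 60, F = 20 + 12 = 32.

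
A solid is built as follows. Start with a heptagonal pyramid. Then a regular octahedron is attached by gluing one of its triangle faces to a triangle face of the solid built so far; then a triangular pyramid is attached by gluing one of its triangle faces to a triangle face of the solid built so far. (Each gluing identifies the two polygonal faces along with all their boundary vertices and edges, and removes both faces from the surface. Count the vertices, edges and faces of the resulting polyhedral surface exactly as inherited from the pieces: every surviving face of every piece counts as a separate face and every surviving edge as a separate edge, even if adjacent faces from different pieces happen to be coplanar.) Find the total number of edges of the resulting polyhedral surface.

26

A heptagonal pyramid: V=8, E=14, F=8.
Attach a regular octahedron (V=6, E=12, F=8) along a 3-gon: merge 3 vertices and 3 edges, delete both glued faces → V=11, E=23, F=14.
Attach a triangular pyramid (V=4, E=6, F=4) along a 3-gon: merge 3 vertices and 3 edges, delete both glued faces → V=12, E=26, F=16.
Check: V − E + F = 12 − 26 + 16 = 2.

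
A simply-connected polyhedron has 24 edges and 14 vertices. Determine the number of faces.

12

Here V − E + F = 2.
F = 2 − V + E = 2 − 14 + 24 = 12.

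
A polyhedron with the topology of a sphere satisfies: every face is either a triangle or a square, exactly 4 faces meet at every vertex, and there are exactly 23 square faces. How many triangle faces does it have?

8

Let x be the number of triangles; then F = 23 + x.
Edge–face incidences: 2E = 4·23 + 3·x = 92 + 3x.
Every vertex has degree 4, so 4V = 2E.
Euler: V − E + F = 2 ⇒ (2E)/4 − E + (23 + x) = 2.
Multiply by 8: 2·(2E) − 4·(2E) + 8·(23 + x) = 16, i.e. 184 + 8x − 2·(92 + 3x) = 16.
Collecting terms: 2x = 16, so x = 8.
Then 2E = 92 + 3·8 = 116, so E = 58, V = 2E/4 = 29, F = 23 + 8 = 31.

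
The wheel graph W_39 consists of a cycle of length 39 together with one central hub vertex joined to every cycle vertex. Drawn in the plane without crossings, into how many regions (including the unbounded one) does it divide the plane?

W_39 has V = 39 + 1 = 40 vertices and E = 2·39 = 78 edges.
By Euler's formula F = 2 − V + E = 2 − 40 + 78 = 40.

40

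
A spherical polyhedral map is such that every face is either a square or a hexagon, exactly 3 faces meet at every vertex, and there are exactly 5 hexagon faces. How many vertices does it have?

Let x be the number of squares; then F = 5 + x.
Edge–face incidences: 2E = 6·5 + 4·x = 30 + 4x.
Every vertex has degree 3, so 3V = 2E.
Euler: V − E + F = 2 ⇒ (2E)/3 − E + (5 + x) = 2.
Multiply by 6: 2·(2E) − 3·(2E) + 6·(5 + x) = 12, i.e. 30 + 6x − (30 + 4x) = 12.
Collecting terms: 2x = 12, so x = 6.
Then 2E = 30 + 4·6 = 54, so E = 27, V = 2E/3 = 18, F = 5 + 6 = 11.

18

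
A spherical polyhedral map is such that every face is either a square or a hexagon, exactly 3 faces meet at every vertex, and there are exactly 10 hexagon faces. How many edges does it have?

42

Let x be the number of squares; then F = 10 + x.
Edge–face incidences: 2E = 6·10 + 4·x = 60 + 4x.
Every vertex has degree 3, so 3V = 2E.
Euler: V − E + F = 2 ⇒ (2E)/3 − E + (10 + x) = 2.
Multiply by 6: 2·(2E) − 3·(2E) + 6·(10 + x) = 12, i.e. 60 + 6x − (60 + 4x) = 12.
Collecting terms: 2x = 12, so x = 6.
Then 2E = 60 + 4·6 = 84, so E = 42, V = 2E/3 = 28, F = 10 + 6 = 16.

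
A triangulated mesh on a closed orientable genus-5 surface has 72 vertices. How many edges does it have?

240

χ = 2 − 2·5 = -8, and every face is a triangle so 3F = 2E.
V − E + F = -8 with E = 3F/2 gives 72 − (3/2 − 1)·F = -8, so F = 160 and E = 240.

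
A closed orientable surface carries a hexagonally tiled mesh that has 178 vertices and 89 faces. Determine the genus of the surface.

1

Every face is a hexagon, so 2E = 6·89 = 534, giving E = 267.
χ = V − E + F = 178 − 267 + 89 = 0.
For a closed orientable surface χ = 2 − 2g, so g = (2 − (0))/2 = 1.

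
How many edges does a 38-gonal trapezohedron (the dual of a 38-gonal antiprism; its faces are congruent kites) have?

The n-trapezohedron (dual of the n-antiprism) has V = 2·38 + 2 = 78, E = 4·38 = 152, F = 2·38 = 76.

152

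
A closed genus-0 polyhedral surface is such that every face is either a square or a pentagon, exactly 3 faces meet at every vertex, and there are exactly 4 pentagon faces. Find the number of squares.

Let x be the number of squares; then F = 4 + x.
Edge–face incidences: 2E = 5·4 + 4·x = 20 + 4x.
Every vertex has degree 3, so 3V = 2E.
Euler: V − E + F = 2 ⇒ (2E)/3 − E + (4 + x) = 2.
Multiply by 6: 2·(2E) − 3·(2E) + 6·(4 + x) = 12, i.e. 24 + 6x − (20 + 4x) = 12.
Collecting terms: 2x + 4 = 12, so 2x = 8, so x = 4.
Then 2E = 20 + 4·4 = 36, so E = 18, V = 2E/3 = 12, F = 4 + 4 = 8.

4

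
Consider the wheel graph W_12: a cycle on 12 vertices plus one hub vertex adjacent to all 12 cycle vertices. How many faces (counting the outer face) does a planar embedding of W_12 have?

W_12 has V = 12 + 1 = 13 vertices and E = 2·12 = 24 edges.
By Euler's formula F = 2 − V + E = 2 − 13 + 24 = 13.

13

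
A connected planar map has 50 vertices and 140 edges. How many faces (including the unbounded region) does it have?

92

Euler's formula for a connected plane graph: V − E + F = 2, so F = 2 − 50 + 140 = 92.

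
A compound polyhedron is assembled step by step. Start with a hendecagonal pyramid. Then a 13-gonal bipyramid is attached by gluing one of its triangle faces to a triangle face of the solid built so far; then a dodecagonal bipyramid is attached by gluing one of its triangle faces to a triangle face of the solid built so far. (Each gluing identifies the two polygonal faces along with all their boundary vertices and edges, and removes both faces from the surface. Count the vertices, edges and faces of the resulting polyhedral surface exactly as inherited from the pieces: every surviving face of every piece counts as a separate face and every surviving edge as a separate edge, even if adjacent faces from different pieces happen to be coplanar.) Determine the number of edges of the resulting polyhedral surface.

A hendecagonal pyramid: V=12, E=22, F=12.
Attach a 13-gonal bipyramid (V=15, E=39, F=26) along a 3-gon: merge 3 vertices and 3 edges, delete both glued faces → V=24, E=58, F=36.
Attach a dodecagonal bipyramid (V=14, E=36, F=24) along a 3-gon: merge 3 vertices and 3 edges, delete both glued faces → V=35, E=91, F=58.
Check: V − E + F = 35 − 91 + 58 = 2.

91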